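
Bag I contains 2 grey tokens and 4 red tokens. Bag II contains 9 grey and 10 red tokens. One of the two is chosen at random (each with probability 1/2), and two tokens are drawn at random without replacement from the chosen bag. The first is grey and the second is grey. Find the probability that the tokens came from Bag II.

60/79

P(E | Bag I) = 1/15; P(E | Bag II) = 4/19.
P(E) = 1/2·1/15 + 1/2·4/19 = 79/570.
By Bayes' rule, P(Bag II | E) = 2/19 / 79/570 = 60/79 ≈ 0.7595.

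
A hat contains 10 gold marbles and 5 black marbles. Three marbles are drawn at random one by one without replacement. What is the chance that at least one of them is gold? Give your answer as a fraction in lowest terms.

89/91

Use the complement: P(at least one gold) = 1 − P(no gold).
P(none) = C(5,3)/C(15,3) = 10/455.
So P = 1 − 10/455 = 89/91 ≈ 0.9780.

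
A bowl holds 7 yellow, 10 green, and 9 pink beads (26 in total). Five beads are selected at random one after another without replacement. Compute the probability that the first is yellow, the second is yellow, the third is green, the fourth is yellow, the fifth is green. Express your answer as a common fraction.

63/26312

Multiply the conditional probability of each draw in order, without replacement, so each draw removes one from its color and from the total.
P = (7/26) · (6/25) · (10/24) · (5/23) · (9/22) = 63/26312 ≈ 0.0024.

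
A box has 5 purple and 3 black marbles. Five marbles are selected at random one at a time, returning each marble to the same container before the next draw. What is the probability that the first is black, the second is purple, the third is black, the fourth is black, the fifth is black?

405/32768

Multiply the conditional probability of each draw in order, with replacement (the composition resets each draw).
P = (3/8) · (5/8) · (3/8) · (3/8) · (3/8) = 405/32768 ≈ 0.0124.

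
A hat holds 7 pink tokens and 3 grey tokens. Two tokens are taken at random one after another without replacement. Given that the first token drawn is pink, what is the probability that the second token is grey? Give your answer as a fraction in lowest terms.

1/3

After removing 1 pink, the hat has 3 grey out of 9 remaining.
P(second is grey | given) = 3/9 = 1/3 ≈ 0.3333.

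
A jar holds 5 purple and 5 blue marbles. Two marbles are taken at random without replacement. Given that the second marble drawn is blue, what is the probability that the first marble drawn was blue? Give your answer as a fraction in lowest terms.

4/9

P(first=blue and the second marble drawn is blue) = (5/10)·(4/9) = 2/9.
P(the second marble drawn is blue) = Σ over first color = 5/18 + 2/9 = 1/2.
By Bayes, P(first=blue | the second marble drawn is blue) = 2/9 / 1/2 = 4/9 ≈ 0.4444.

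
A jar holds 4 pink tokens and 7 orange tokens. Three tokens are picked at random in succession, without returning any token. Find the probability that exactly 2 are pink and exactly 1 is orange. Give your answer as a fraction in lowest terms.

14/55

Unordered draws without replacement: count favorable combinations over C(11,3).
Favorable = C(4,2) · C(7,1) = 42; total = C(11,3) = 165.
P = 42/165 = 14/55 ≈ 0.2545.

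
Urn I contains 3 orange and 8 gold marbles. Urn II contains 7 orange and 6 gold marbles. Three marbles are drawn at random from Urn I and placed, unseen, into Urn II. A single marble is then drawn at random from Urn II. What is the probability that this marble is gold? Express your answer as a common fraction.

Condition on how many of the transferred marbles are gold (from Urn I: 8 gold of 11; then Urn II has 16 total).
  0 gold: C(8,0)C(3,3)/C(11,3) = 1/165; then P = 6/16
  1 gold: C(8,1)C(3,2)/C(11,3) = 8/55; then P = 7/16
  2 gold: C(8,2)C(3,1)/C(11,3) = 28/55; then P = 8/16
  3 gold: C(8,3)C(3,0)/C(11,3) = 56/165; then P = 9/16
P(gold from Urn II) = 45/88 ≈ 0.5114.

45/88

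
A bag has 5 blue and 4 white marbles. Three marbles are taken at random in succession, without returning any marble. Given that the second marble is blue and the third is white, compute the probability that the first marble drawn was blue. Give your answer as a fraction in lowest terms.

P(first=blue and the second marble is blue and the third is white) = (5/9)·(4/8)·(4/7) = 10/63.
P(E) = Σ over first color = 10/63 + 5/42 = 5/18.
By Bayes, P(first=blue | E) = 10/63 / 5/18 = 4/7 ≈ 0.5714.

4/7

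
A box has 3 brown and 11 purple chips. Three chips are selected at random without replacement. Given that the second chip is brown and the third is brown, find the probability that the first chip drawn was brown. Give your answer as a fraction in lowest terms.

1/12

P(first=brown and the second chip is brown and the third is brown) = (3/14)·(2/13)·(1/12) = 1/364.
P(E) = Σ over first color = 1/364 + 11/364 = 3/91.
By Bayes, P(first=brown | E) = 1/364 / 3/91 = 1/12 ≈ 0.0833.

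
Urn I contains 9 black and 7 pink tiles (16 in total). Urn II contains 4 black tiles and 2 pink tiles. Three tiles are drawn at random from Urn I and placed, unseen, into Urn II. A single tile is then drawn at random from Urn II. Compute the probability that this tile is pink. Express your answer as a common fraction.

53/144

Condition on how many of the transferred tiles are pink (from Urn I: 7 pink of 16; then Urn II has 9 total).
  0 pink: C(7,0)C(9,3)/C(16,3) = 3/20; then P = 2/9
  1 pink: C(7,1)C(9,2)/C(16,3) = 9/20; then P = 3/9
  2 pink: C(7,2)C(9,1)/C(16,3) = 27/80; then P = 4/9
  3 pink: C(7,3)C(9,0)/C(16,3) = 1/16; then P = 5/9
P(pink from Urn II) = 53/144 ≈ 0.3681.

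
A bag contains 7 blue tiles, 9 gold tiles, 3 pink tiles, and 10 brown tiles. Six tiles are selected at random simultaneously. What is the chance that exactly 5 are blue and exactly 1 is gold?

3/7540

Unordered draws without replacement: count favorable combinations over C(29,6).
Favorable = C(7,5) · C(9,1) · C(3,0) · C(10,0) = 189; total = C(29,6) = 475020.
P = 189/475020 = 3/7540 ≈ 0.0004.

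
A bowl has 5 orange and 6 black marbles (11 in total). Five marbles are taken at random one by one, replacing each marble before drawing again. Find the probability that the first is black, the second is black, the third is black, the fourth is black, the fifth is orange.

Multiply the conditional probability of each draw in order, with replacement (the composition resets each draw).
P = (6/11) · (6/11) · (6/11) · (6/11) · (5/11) = 6480/161051 ≈ 0.0402.

6480/161051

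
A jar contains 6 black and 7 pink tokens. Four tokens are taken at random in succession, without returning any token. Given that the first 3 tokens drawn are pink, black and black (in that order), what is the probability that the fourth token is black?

After removing 2 black, 1 pink, the jar has 4 black out of 10 remaining.
P(fourth is black | given) = 4/10 = 2/5 ≈ 0.4000.

2/5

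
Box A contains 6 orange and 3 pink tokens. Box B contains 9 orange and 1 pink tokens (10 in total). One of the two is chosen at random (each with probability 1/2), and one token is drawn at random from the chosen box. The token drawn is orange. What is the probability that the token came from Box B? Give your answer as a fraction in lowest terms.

27/47

P(orange | Box A) = 2/3; P(orange | Box B) = 9/10.
P(orange) = 1/2·2/3 + 1/2·9/10 = 47/60.
By Bayes' rule, P(Box B | orange) = 9/20 / 47/60 = 27/47 ≈ 0.5745.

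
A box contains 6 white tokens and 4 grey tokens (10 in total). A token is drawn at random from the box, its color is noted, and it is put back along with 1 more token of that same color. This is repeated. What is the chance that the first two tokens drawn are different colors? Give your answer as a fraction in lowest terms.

24/55

Either white then grey, or grey then white; after the first draw the total is 11.
P = (6/10)·(4/11) + (4/10)·(6/11) = 24/55 ≈ 0.4364.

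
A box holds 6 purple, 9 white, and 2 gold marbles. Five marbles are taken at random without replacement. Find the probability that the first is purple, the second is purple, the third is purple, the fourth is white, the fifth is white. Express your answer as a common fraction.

18/1547

Multiply the conditional probability of each draw in order, without replacement, so each draw removes one from its color and from the total.
P = (6/17) · (5/16) · (4/15) · (9/14) · (8/13) = 18/1547 ≈ 0.0116.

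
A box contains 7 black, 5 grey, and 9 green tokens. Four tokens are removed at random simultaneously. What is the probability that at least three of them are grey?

11/399

Sum the hypergeometric tail for j = 3,…,4 grey tokens.
Favorable = C(5,3)·C(16,1) + C(5,4)·C(16,0) = 165; total = C(21,4) = 5985.
P = 165/5985 = 11/399 ≈ 0.0276.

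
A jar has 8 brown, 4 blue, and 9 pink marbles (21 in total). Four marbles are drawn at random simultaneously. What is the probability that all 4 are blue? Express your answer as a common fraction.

Unordered draws without replacement: count favorable combinations over C(21,4).
Favorable = C(8,0) · C(4,4) · C(9,0) = 1; total = C(21,4) = 5985.
P = 1/5985 = 1/5985 ≈ 0.0002.

1/5985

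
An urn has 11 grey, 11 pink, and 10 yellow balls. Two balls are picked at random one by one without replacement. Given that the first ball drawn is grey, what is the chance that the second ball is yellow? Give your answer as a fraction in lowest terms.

10/31

After removing 1 grey, the urn has 10 yellow out of 31 remaining.
P(second is yellow | given) = 10/31 ≈ 0.3226.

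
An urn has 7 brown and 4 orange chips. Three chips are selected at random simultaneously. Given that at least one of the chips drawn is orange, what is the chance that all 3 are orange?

P(all 3 orange) = C(4,3)/C(11,3) = 4/165; P(at least one orange) = 1 − C(7,3)/C(11,3) = 26/33.
Since 'all 3 orange' ⊆ 'at least one orange', P(all 3 | at least one) = 4/165 / 26/33 = 2/65 ≈ 0.0308.

2/65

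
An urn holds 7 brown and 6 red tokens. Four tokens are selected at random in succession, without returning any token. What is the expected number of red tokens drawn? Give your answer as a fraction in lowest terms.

By linearity of expectation, E[X] = Σ P(draw i is red); by symmetry each draw (even without replacement) has P(red) = 6/13.
E[X] = 4 · 6/13 = 24/13 ≈ 1.8462.

24/13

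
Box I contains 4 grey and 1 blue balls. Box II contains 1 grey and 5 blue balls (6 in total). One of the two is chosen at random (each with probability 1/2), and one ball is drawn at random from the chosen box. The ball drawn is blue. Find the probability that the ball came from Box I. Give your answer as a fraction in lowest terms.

6/31

P(blue | Box I) = 1/5; P(blue | Box II) = 5/6.
P(blue) = 1/2·1/5 + 1/2·5/6 = 31/60.
By Bayes' rule, P(Box I | blue) = 1/10 / 31/60 = 6/31 ≈ 0.1935.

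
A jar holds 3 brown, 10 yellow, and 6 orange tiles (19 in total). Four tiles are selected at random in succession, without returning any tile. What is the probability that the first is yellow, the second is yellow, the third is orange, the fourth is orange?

Multiply the conditional probability of each draw in order, without replacement, so each draw removes one from its color and from the total.
P = (10/19) · (9/18) · (6/17) · (5/16) = 75/2584 ≈ 0.0290.

75/2584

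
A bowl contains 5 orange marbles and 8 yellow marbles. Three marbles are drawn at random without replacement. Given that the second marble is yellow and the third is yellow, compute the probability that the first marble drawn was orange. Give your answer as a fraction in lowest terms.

5/11

P(first=orange and the second marble is yellow and the third is yellow) = (5/13)·(8/12)·(7/11) = 70/429.
P(E) = Σ over first color = 70/429 + 28/143 = 14/39.
By Bayes, P(first=orange | E) = 70/429 / 14/39 = 5/11 ≈ 0.4545.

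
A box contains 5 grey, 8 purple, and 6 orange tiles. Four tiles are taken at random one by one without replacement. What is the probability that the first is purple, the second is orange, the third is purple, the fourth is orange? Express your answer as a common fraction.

35/1938

Multiply the conditional probability of each draw in order, without replacement, so each draw removes one from its color and from the total.
P = (8/19) · (6/18) · (7/17) · (5/16) = 35/1938 ≈ 0.0181.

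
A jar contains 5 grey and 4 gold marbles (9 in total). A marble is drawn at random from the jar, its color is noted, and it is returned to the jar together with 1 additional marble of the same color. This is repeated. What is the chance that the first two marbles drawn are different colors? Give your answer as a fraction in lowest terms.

4/9

Either grey then gold, or gold then grey; after the first draw the total is 10.
P = (5/9)·(4/10) + (4/9)·(5/10) = 4/9 ≈ 0.4444.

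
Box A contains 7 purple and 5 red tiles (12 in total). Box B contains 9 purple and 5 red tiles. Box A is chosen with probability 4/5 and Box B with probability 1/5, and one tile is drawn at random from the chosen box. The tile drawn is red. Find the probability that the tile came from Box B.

P(red | Box A) = 5/12; P(red | Box B) = 5/14.
P(red) = 4/5·5/12 + 1/5·5/14 = 17/42.
By Bayes' rule, P(Box B | red) = 1/14 / 17/42 = 3/17 ≈ 0.1765.

3/17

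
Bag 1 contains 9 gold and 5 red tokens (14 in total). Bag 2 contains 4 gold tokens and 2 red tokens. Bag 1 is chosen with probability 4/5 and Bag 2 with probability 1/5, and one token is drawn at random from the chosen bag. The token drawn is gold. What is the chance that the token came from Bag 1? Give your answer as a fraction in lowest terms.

P(gold | Bag 1) = 9/14; P(gold | Bag 2) = 2/3.
P(gold) = 4/5·9/14 + 1/5·2/3 = 68/105.
By Bayes' rule, P(Bag 1 | gold) = 18/35 / 68/105 = 27/34 ≈ 0.7941.

27/34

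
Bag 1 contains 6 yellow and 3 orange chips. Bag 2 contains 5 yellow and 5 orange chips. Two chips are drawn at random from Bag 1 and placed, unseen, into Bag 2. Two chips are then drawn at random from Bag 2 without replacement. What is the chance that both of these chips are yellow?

Condition on how many of the transferred chips are yellow (from Bag 1: 6 yellow of 9; then Bag 2 has 12 total).
  0 yellow: C(6,0)C(3,2)/C(9,2) = 1/12; then P = C(5,2)/C(12,2) = 5/33
  1 yellow: C(6,1)C(3,1)/C(9,2) = 1/2; then P = C(6,2)/C(12,2) = 5/22
  2 yellow: C(6,2)C(3,0)/C(9,2) = 5/12; then P = C(7,2)/C(12,2) = 7/22
P(both yellow) = 205/792 ≈ 0.2588.

205/792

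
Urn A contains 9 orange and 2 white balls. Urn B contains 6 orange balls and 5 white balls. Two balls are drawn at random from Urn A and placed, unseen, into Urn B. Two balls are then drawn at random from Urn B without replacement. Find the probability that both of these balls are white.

217/1430

Condition on how many of the transferred balls are white (from Urn A: 2 white of 11; then Urn B has 13 total).
  0 white: C(2,0)C(9,2)/C(11,2) = 36/55; then P = C(5,2)/C(13,2) = 5/39
  1 white: C(2,1)C(9,1)/C(11,2) = 18/55; then P = C(6,2)/C(13,2) = 5/26
  2 white: C(2,2)C(9,0)/C(11,2) = 1/55; then P = C(7,2)/C(13,2) = 7/26
P(both white) = 217/1430 ≈ 0.1517.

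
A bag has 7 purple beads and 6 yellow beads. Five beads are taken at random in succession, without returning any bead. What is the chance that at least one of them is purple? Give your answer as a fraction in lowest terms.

427/429

Use the complement: P(at least one purple) = 1 − P(no purple).
P(none) = C(6,5)/C(13,5) = 6/1287.
So P = 1 − 6/1287 = 427/429 ≈ 0.9953.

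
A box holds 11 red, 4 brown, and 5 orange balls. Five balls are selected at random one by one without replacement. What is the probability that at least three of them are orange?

Sum the hypergeometric tail for j = 3,…,5 orange balls.
Favorable = C(5,3)·C(15,2) + C(5,4)·C(15,1) + C(5,5)·C(15,0) = 1126; total = C(20,5) = 15504.
P = 1126/15504 = 563/7752 ≈ 0.0726.

563/7752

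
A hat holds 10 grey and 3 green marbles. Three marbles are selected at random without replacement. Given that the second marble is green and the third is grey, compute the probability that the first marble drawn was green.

2/11

P(first=green and the second marble is green and the third is grey) = (3/13)·(2/12)·(10/11) = 5/143.
P(E) = Σ over first color = 45/286 + 5/143 = 5/26.
By Bayes, P(first=green | E) = 5/143 / 5/26 = 2/11 ≈ 0.1818.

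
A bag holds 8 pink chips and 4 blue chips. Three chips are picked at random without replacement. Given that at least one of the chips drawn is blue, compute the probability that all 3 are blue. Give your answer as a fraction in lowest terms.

P(all 3 blue) = C(4,3)/C(12,3) = 1/55; P(at least one blue) = 1 − C(8,3)/C(12,3) = 41/55.
Since 'all 3 blue' ⊆ 'at least one blue', P(all 3 | at least one) = 1/55 / 41/55 = 1/41 ≈ 0.0244.

1/41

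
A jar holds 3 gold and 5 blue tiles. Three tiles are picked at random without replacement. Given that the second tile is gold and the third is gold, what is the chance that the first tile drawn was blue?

P(first=blue and the second tile is gold and the third is gold) = (5/8)·(3/7)·(2/6) = 5/56.
P(E) = Σ over first color = 1/56 + 5/56 = 3/28.
By Bayes, P(first=blue | E) = 5/56 / 3/28 = 5/6 ≈ 0.8333.

5/6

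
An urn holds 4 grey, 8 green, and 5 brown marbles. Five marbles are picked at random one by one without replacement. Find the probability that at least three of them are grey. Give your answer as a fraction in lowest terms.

Sum the hypergeometric tail for j = 3,…,4 grey marbles.
Favorable = C(4,3)·C(13,2) + C(4,4)·C(13,1) = 325; total = C(17,5) = 6188.
P = 325/6188 = 25/476 ≈ 0.0525.

25/476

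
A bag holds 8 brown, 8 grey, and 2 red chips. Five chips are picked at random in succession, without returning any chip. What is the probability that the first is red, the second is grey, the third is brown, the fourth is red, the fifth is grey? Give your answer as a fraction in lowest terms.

Multiply the conditional probability of each draw in order, without replacement, so each draw removes one from its color and from the total.
P = (2/18) · (8/17) · (8/16) · (1/15) · (7/14) = 2/2295 ≈ 0.0009.

2/2295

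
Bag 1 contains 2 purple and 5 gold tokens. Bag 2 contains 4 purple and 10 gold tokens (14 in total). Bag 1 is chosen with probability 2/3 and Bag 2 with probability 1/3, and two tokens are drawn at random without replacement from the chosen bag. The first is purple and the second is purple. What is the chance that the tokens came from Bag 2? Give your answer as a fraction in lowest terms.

9/22

P(E | Bag 1) = 1/21; P(E | Bag 2) = 6/91.
P(E) = 2/3·1/21 + 1/3·6/91 = 44/819.
By Bayes' rule, P(Bag 2 | E) = 2/91 / 44/819 = 9/22 ≈ 0.4091.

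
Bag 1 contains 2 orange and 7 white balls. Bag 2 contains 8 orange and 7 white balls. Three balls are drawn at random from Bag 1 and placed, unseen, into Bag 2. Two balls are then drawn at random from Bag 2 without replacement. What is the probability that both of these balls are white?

Condition on how many of the transferred balls are white (from Bag 1: 7 white of 9; then Bag 2 has 18 total).
  1 white: C(7,1)C(2,2)/C(9,3) = 1/12; then P = C(8,2)/C(18,2) = 28/153
  2 white: C(7,2)C(2,1)/C(9,3) = 1/2; then P = C(9,2)/C(18,2) = 4/17
  3 white: C(7,3)C(2,0)/C(9,3) = 5/12; then P = C(10,2)/C(18,2) = 5/17
P(both white) = 469/1836 ≈ 0.2554.

469/1836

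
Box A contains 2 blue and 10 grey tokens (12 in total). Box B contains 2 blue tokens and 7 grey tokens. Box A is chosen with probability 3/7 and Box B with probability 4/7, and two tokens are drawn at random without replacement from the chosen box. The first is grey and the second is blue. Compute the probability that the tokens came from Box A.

P(E | Box A) = 5/33; P(E | Box B) = 7/36.
P(E) = 3/7·5/33 + 4/7·7/36 = 122/693.
By Bayes' rule, P(Box A | E) = 5/77 / 122/693 = 45/122 ≈ 0.3689.

45/122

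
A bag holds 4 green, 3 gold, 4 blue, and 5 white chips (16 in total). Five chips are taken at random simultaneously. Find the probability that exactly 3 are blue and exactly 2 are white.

Unordered draws without replacement: count favorable combinations over C(16,5).
Favorable = C(4,0) · C(3,0) · C(4,3) · C(5,2) = 40; total = C(16,5) = 4368.
P = 40/4368 = 5/546 ≈ 0.0092.

5/546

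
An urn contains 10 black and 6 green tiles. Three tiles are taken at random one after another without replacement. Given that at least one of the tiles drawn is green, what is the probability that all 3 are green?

P(all 3 green) = C(6,3)/C(16,3) = 1/28; P(at least one green) = 1 − C(10,3)/C(16,3) = 11/14.
Since 'all 3 green' ⊆ 'at least one green', P(all 3 | at least one) = 1/28 / 11/14 = 1/22 ≈ 0.0455.

1/22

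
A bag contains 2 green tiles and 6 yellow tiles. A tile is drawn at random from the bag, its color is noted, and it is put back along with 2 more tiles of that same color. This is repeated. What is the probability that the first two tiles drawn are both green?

After a green draw the bag holds 4 green out of 10.
P = (2/8)·(4/10) = 1/10 ≈ 0.1000.

1/10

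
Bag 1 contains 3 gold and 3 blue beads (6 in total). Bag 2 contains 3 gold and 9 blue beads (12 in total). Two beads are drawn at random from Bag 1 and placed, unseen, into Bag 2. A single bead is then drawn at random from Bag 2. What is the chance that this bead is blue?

5/7

Condition on how many of the transferred beads are blue (from Bag 1: 3 blue of 6; then Bag 2 has 14 total).
  0 blue: C(3,0)C(3,2)/C(6,2) = 1/5; then P = 9/14
  1 blue: C(3,1)C(3,1)/C(6,2) = 3/5; then P = 10/14
  2 blue: C(3,2)C(3,0)/C(6,2) = 1/5; then P = 11/14
P(blue from Bag 2) = 5/7 ≈ 0.7143.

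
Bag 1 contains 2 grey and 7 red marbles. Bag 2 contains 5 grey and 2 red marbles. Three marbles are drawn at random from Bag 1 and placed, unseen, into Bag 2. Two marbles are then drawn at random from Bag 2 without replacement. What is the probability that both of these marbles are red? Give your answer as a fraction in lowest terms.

89/540

Condition on how many of the transferred marbles are red (from Bag 1: 7 red of 9; then Bag 2 has 10 total).
  1 red: C(7,1)C(2,2)/C(9,3) = 1/12; then P = C(3,2)/C(10,2) = 1/15
  2 red: C(7,2)C(2,1)/C(9,3) = 1/2; then P = C(4,2)/C(10,2) = 2/15
  3 red: C(7,3)C(2,0)/C(9,3) = 5/12; then P = C(5,2)/C(10,2) = 2/9
P(both red) = 89/540 ≈ 0.1648.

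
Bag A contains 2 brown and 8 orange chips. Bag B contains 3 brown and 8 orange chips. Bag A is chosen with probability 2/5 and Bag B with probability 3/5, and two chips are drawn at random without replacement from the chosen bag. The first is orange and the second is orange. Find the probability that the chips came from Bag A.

P(E | Bag A) = 28/45; P(E | Bag B) = 28/55.
P(E) = 2/5·28/45 + 3/5·28/55 = 1372/2475.
By Bayes' rule, P(Bag A | E) = 56/225 / 1372/2475 = 22/49 ≈ 0.4490.

22/49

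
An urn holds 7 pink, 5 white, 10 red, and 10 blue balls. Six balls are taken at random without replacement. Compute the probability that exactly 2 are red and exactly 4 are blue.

75/7192

Unordered draws without replacement: count favorable combinations over C(32,6).
Favorable = C(7,0) · C(5,0) · C(10,2) · C(10,4) = 9450; total = C(32,6) = 906192.
P = 9450/906192 = 75/7192 ≈ 0.0104.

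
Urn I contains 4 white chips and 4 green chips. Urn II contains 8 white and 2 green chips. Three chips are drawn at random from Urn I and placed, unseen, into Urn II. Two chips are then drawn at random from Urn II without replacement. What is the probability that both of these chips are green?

Condition on how many of the transferred chips are green (from Urn I: 4 green of 8; then Urn II has 13 total).
  0 green: C(4,0)C(4,3)/C(8,3) = 1/14; then P = C(2,2)/C(13,2) = 1/78
  1 green: C(4,1)C(4,2)/C(8,3) = 3/7; then P = C(3,2)/C(13,2) = 1/26
  2 green: C(4,2)C(4,1)/C(8,3) = 3/7; then P = C(4,2)/C(13,2) = 1/13
  3 green: C(4,3)C(4,0)/C(8,3) = 1/14; then P = C(5,2)/C(13,2) = 5/39
P(both green) = 5/84 ≈ 0.0595.

5/84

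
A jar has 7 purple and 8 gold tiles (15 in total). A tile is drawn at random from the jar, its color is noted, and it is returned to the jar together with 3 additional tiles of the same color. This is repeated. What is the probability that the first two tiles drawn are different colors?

56/135

Either gold then purple, or purple then gold; after the first draw the total is 18.
P = (8/15)·(7/18) + (7/15)·(8/18) = 56/135 ≈ 0.4148.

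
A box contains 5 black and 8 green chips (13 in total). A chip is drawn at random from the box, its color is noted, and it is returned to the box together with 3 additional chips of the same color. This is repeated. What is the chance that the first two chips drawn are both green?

After a green draw the box holds 11 green out of 16.
P = (8/13)·(11/16) = 11/26 ≈ 0.4231.

11/26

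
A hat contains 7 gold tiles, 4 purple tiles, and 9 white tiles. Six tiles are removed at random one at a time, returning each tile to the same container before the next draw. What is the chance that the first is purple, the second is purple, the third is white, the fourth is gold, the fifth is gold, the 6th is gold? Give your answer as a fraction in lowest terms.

Multiply the conditional probability of each draw in order, with replacement (the composition resets each draw).
P = (4/20) · (4/20) · (9/20) · (7/20) · (7/20) · (7/20) = 3087/4000000 ≈ 0.0008.

3087/4000000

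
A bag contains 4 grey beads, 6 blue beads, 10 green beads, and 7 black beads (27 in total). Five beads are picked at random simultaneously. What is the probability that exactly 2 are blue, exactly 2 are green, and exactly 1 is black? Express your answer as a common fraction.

35/598

Unordered draws without replacement: count favorable combinations over C(27,5).
Favorable = C(4,0) · C(6,2) · C(10,2) · C(7,1) = 4725; total = C(27,5) = 80730.
P = 4725/80730 = 35/598 ≈ 0.0585.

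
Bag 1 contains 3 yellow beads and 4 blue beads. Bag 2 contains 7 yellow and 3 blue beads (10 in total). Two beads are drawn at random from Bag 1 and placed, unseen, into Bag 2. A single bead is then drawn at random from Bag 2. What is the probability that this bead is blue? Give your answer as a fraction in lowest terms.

Condition on how many of the transferred beads are blue (from Bag 1: 4 blue of 7; then Bag 2 has 12 total).
  0 blue: C(4,0)C(3,2)/C(7,2) = 1/7; then P = 3/12
  1 blue: C(4,1)C(3,1)/C(7,2) = 4/7; then P = 4/12
  2 blue: C(4,2)C(3,0)/C(7,2) = 2/7; then P = 5/12
P(blue from Bag 2) = 29/84 ≈ 0.3452.

29/84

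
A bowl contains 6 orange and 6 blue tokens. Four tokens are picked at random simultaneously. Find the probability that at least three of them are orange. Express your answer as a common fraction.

3/11

Sum the hypergeometric tail for j = 3,…,4 orange tokens.
Favorable = C(6,3)·C(6,1) + C(6,4)·C(6,0) = 135; total = C(12,4) = 495.
P = 135/495 = 3/11 ≈ 0.2727.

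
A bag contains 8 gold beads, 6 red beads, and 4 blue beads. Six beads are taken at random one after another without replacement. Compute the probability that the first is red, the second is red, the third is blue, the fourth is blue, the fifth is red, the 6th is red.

1/3094

Multiply the conditional probability of each draw in order, without replacement, so each draw removes one from its color and from the total.
P = (6/18) · (5/17) · (4/16) · (3/15) · (4/14) · (3/13) = 1/3094 ≈ 0.0003.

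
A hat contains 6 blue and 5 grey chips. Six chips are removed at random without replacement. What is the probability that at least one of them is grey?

461/462

Use the complement: P(at least one grey) = 1 − P(no grey).
P(none) = C(6,6)/C(11,6) = 1/462.
So P = 1 − 1/462 = 461/462 ≈ 0.9978.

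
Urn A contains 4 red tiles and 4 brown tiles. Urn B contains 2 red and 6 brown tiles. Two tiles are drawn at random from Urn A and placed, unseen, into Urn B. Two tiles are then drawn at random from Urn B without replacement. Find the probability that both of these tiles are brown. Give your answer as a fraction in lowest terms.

33/70

Condition on how many of the transferred tiles are brown (from Urn A: 4 brown of 8; then Urn B has 10 total).
  0 brown: C(4,0)C(4,2)/C(8,2) = 3/14; then P = C(6,2)/C(10,2) = 1/3
  1 brown: C(4,1)C(4,1)/C(8,2) = 4/7; then P = C(7,2)/C(10,2) = 7/15
  2 brown: C(4,2)C(4,0)/C(8,2) = 3/14; then P = C(8,2)/C(10,2) = 28/45
P(both brown) = 33/70 ≈ 0.4714.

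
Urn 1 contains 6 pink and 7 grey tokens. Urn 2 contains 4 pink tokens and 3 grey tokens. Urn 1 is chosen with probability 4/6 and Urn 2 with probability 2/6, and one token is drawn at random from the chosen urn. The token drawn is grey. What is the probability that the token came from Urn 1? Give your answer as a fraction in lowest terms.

98/137

P(grey | Urn 1) = 7/13; P(grey | Urn 2) = 3/7.
P(grey) = 2/3·7/13 + 1/3·3/7 = 137/273.
By Bayes' rule, P(Urn 1 | grey) = 14/39 / 137/273 = 98/137 ≈ 0.7153.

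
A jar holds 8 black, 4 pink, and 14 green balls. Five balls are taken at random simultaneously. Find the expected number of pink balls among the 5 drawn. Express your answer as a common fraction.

By linearity of expectation, E[X] = Σ P(draw i is pink); by symmetry each draw (even without replacement) has P(pink) = 4/26.
E[X] = 5 · 4/26 = 10/13 ≈ 0.7692.

10/13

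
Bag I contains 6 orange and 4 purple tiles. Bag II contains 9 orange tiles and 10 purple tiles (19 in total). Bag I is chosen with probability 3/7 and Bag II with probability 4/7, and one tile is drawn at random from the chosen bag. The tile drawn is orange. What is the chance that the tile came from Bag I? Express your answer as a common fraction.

P(orange | Bag I) = 3/5; P(orange | Bag II) = 9/19.
P(orange) = 3/7·3/5 + 4/7·9/19 = 351/665.
By Bayes' rule, P(Bag I | orange) = 9/35 / 351/665 = 19/39 ≈ 0.4872.

19/39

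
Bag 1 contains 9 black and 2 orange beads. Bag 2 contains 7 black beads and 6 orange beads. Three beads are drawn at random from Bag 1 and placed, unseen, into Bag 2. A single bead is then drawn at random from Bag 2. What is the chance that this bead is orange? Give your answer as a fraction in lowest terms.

9/22

Condition on how many of the transferred beads are orange (from Bag 1: 2 orange of 11; then Bag 2 has 16 total).
  0 orange: C(2,0)C(9,3)/C(11,3) = 28/55; then P = 6/16
  1 orange: C(2,1)C(9,2)/C(11,3) = 24/55; then P = 7/16
  2 orange: C(2,2)C(9,1)/C(11,3) = 3/55; then P = 8/16
P(orange from Bag 2) = 9/22 ≈ 0.4091.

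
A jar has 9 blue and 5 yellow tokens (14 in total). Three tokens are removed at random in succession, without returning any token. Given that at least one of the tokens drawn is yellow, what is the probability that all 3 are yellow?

P(all 3 yellow) = C(5,3)/C(14,3) = 5/182; P(at least one yellow) = 1 − C(9,3)/C(14,3) = 10/13.
Since 'all 3 yellow' ⊆ 'at least one yellow', P(all 3 | at least one) = 5/182 / 10/13 = 1/28 ≈ 0.0357.

1/28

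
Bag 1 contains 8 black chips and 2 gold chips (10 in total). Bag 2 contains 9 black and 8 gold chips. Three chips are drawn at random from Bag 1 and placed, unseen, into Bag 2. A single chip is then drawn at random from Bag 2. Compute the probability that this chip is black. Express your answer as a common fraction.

57/100

Condition on how many of the transferred chips are black (from Bag 1: 8 black of 10; then Bag 2 has 20 total).
  1 black: C(8,1)C(2,2)/C(10,3) = 1/15; then P = 10/20
  2 black: C(8,2)C(2,1)/C(10,3) = 7/15; then P = 11/20
  3 black: C(8,3)C(2,0)/C(10,3) = 7/15; then P = 12/20
P(black from Bag 2) = 57/100 ≈ 0.5700.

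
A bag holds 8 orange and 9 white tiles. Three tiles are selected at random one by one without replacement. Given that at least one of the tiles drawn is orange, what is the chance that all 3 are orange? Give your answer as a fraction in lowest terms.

14/149

P(all 3 orange) = C(8,3)/C(17,3) = 7/85; P(at least one orange) = 1 − C(9,3)/C(17,3) = 149/170.
Since 'all 3 orange' ⊆ 'at least one orange', P(all 3 | at least one) = 7/85 / 149/170 = 14/149 ≈ 0.0940.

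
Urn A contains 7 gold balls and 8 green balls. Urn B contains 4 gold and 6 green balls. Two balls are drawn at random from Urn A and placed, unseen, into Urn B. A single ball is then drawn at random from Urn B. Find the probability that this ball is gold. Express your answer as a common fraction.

Condition on how many of the transferred balls are gold (from Urn A: 7 gold of 15; then Urn B has 12 total).
  0 gold: C(7,0)C(8,2)/C(15,2) = 4/15; then P = 4/12
  1 gold: C(7,1)C(8,1)/C(15,2) = 8/15; then P = 5/12
  2 gold: C(7,2)C(8,0)/C(15,2) = 1/5; then P = 6/12
P(gold from Urn B) = 37/90 ≈ 0.4111.

37/90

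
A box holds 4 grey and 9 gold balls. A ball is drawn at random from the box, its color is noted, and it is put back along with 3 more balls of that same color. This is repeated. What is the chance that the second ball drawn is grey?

Condition on the first draw. If first is grey (prob 4/13), second-grey has prob (7)/(16); if not (prob 9/13), it has prob 4/(16).
P = (4/13)·(7/16) + (9/13)·(4/16) = 4/13 ≈ 0.3077.

4/13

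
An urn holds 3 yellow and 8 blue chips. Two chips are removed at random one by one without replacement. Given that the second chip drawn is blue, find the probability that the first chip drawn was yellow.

3/10

P(first=yellow and the second chip drawn is blue) = (3/11)·(8/10) = 12/55.
P(the second chip drawn is blue) = Σ over first color = 12/55 + 28/55 = 8/11.
By Bayes, P(first=yellow | the second chip drawn is blue) = 12/55 / 8/11 = 3/10 ≈ 0.3000.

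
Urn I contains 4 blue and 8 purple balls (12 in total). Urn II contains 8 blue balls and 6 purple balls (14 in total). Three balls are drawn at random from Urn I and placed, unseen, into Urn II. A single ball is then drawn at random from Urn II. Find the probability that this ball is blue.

Condition on how many of the transferred balls are blue (from Urn I: 4 blue of 12; then Urn II has 17 total).
  0 blue: C(4,0)C(8,3)/C(12,3) = 14/55; then P = 8/17
  1 blue: C(4,1)C(8,2)/C(12,3) = 28/55; then P = 9/17
  2 blue: C(4,2)C(8,1)/C(12,3) = 12/55; then P = 10/17
  3 blue: C(4,3)C(8,0)/C(12,3) = 1/55; then P = 11/17
P(blue from Urn II) = 9/17 ≈ 0.5294.

9/17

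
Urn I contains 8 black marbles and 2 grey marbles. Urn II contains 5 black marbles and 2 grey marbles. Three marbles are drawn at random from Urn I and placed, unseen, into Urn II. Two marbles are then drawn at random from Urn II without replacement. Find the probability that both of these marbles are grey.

Condition on how many of the transferred marbles are grey (from Urn I: 2 grey of 10; then Urn II has 10 total).
  0 grey: C(2,0)C(8,3)/C(10,3) = 7/15; then P = C(2,2)/C(10,2) = 1/45
  1 grey: C(2,1)C(8,2)/C(10,3) = 7/15; then P = C(3,2)/C(10,2) = 1/15
  2 grey: C(2,2)C(8,1)/C(10,3) = 1/15; then P = C(4,2)/C(10,2) = 2/15
P(both grey) = 34/675 ≈ 0.0504.

34/675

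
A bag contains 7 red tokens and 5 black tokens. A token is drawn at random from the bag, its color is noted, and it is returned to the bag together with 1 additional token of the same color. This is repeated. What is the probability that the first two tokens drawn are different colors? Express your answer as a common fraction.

Either black then red, or red then black; after the first draw the total is 13.
P = (5/12)·(7/13) + (7/12)·(5/13) = 35/78 ≈ 0.4487.

35/78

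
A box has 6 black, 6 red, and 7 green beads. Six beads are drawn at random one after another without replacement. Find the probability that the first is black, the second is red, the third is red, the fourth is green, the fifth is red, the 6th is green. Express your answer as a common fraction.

Multiply the conditional probability of each draw in order, without replacement, so each draw removes one from its color and from the total.
P = (6/19) · (6/18) · (5/17) · (7/16) · (4/15) · (6/14) = 1/646 ≈ 0.0015.

1/646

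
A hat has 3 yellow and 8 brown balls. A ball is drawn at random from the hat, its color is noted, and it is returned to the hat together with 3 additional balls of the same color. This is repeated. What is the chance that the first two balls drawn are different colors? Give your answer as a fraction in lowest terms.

Either brown then yellow, or yellow then brown; after the first draw the total is 14.
P = (8/11)·(3/14) + (3/11)·(8/14) = 24/77 ≈ 0.3117.

24/77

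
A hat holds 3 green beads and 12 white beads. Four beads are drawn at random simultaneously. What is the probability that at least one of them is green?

Use the complement: P(at least one green) = 1 − P(no green).
P(none) = C(12,4)/C(15,4) = 495/1365.
So P = 1 − 495/1365 = 58/91 ≈ 0.6374.

58/91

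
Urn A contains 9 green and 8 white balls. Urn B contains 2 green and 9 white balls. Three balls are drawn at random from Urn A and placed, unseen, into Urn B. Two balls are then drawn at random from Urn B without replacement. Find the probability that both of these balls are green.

Condition on how many of the transferred balls are green (from Urn A: 9 green of 17; then Urn B has 14 total).
  0 green: C(9,0)C(8,3)/C(17,3) = 7/85; then P = C(2,2)/C(14,2) = 1/91
  1 green: C(9,1)C(8,2)/C(17,3) = 63/170; then P = C(3,2)/C(14,2) = 3/91
  2 green: C(9,2)C(8,1)/C(17,3) = 36/85; then P = C(4,2)/C(14,2) = 6/91
  3 green: C(9,3)C(8,0)/C(17,3) = 21/170; then P = C(5,2)/C(14,2) = 10/91
P(both green) = 13/238 ≈ 0.0546.

13/238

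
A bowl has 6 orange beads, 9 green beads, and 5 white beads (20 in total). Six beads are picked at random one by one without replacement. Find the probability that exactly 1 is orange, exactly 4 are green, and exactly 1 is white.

63/646

Unordered draws without replacement: count favorable combinations over C(20,6).
Favorable = C(6,1) · C(9,4) · C(5,1) = 3780; total = C(20,6) = 38760.
P = 3780/38760 = 63/646 ≈ 0.0975.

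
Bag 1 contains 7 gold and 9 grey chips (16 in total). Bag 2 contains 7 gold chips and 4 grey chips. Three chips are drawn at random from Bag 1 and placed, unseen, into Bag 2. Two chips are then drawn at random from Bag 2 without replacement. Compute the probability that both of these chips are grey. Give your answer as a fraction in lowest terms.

Condition on how many of the transferred chips are grey (from Bag 1: 9 grey of 16; then Bag 2 has 14 total).
  0 grey: C(9,0)C(7,3)/C(16,3) = 1/16; then P = C(4,2)/C(14,2) = 6/91
  1 grey: C(9,1)C(7,2)/C(16,3) = 27/80; then P = C(5,2)/C(14,2) = 10/91
  2 grey: C(9,2)C(7,1)/C(16,3) = 9/20; then P = C(6,2)/C(14,2) = 15/91
  3 grey: C(9,3)C(7,0)/C(16,3) = 3/20; then P = C(7,2)/C(14,2) = 3/13
P(both grey) = 3/20 ≈ 0.1500.

3/20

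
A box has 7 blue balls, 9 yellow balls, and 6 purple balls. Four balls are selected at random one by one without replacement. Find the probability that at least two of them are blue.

Sum the hypergeometric tail for j = 2,…,4 blue balls.
Favorable = C(7,2)·C(15,2) + C(7,3)·C(15,1) + C(7,4)·C(15,0) = 2765; total = C(22,4) = 7315.
P = 2765/7315 = 79/209 ≈ 0.3780.

79/209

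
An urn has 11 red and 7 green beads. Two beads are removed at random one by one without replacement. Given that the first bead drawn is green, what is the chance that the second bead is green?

6/17

After removing 1 green, the urn has 6 green out of 17 remaining.
P(second is green | given) = 6/17 ≈ 0.3529.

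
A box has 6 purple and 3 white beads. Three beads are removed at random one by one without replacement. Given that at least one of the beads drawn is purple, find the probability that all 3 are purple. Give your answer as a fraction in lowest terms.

20/83

P(all 3 purple) = C(6,3)/C(9,3) = 5/21; P(at least one purple) = 1 − C(3,3)/C(9,3) = 83/84.
Since 'all 3 purple' ⊆ 'at least one purple', P(all 3 | at least one) = 5/21 / 83/84 = 20/83 ≈ 0.2410.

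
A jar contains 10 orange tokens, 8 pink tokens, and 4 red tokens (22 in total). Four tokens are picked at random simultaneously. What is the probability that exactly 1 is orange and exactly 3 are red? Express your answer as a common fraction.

8/1463

Unordered draws without replacement: count favorable combinations over C(22,4).
Favorable = C(10,1) · C(8,0) · C(4,3) = 40; total = C(22,4) = 7315.
P = 40/7315 = 8/1463 ≈ 0.0055.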